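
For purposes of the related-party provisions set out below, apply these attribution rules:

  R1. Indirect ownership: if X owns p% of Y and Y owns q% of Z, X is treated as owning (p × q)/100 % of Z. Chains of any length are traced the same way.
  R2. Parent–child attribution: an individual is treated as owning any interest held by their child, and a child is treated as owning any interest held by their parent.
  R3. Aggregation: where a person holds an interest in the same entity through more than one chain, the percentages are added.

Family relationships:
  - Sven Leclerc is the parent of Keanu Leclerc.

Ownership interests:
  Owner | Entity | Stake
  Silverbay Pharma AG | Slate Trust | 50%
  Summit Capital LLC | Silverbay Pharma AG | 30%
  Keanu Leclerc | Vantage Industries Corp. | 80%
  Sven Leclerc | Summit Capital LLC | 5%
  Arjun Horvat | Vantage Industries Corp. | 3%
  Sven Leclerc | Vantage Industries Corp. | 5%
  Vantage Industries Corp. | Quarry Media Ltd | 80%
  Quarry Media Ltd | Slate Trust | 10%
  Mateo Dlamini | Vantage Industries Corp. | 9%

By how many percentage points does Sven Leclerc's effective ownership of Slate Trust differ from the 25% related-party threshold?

By parent–child attribution (R2), Sven Leclerc is treated as also owning Keanu Leclerc's interest in Vantage Industries Corp, giving 5% + 80% = 85%.
Chain via Vantage Industries Corp. → Quarry Media Ltd (R1): 85% × 80% × 10% = 6.8% of Slate Trust.
Chain via Summit Capital LLC → Silverbay Pharma AG (R1): 5% × 30% × 50% = 0.75% of Slate Trust.
Aggregating (R3): 6.8% + 0.75% = 7.55%.
7.55% falls short of the 25% threshold by 17.45 percentage points.

17.45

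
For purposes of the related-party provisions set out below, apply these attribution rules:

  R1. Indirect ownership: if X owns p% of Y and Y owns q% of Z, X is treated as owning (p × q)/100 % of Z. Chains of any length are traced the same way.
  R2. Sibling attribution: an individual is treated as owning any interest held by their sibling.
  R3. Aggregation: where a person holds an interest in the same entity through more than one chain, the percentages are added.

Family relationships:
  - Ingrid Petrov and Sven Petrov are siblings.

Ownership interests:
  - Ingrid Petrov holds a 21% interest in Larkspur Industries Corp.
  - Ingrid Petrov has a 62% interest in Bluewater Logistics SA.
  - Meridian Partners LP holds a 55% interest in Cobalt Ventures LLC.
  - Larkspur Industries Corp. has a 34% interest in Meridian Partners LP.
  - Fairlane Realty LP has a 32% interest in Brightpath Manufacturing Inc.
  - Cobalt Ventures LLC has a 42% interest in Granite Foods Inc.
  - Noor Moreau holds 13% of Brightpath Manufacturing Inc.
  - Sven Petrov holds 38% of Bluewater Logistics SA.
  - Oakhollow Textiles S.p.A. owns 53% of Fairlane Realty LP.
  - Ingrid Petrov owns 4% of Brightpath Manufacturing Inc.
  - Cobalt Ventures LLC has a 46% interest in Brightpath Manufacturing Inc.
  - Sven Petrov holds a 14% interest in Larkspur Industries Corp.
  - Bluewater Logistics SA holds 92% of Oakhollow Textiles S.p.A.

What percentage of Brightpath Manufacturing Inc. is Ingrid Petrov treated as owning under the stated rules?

22.6139%

By sibling attribution (R2), Ingrid Petrov is treated as also owning Sven Petrov's interest in Bluewater Logistics SA, giving 62% + 38% = 100%.
By sibling attribution (R2), Ingrid Petrov is treated as also owning Sven Petrov's interest in Larkspur Industries Corp, giving 21% + 14% = 35%.
Chain via Bluewater Logistics SA → Oakhollow Textiles S.p.A. → Fairlane Realty LP (R1): 100% × 92% × 53% × 32% = 15.6032% of Brightpath Manufacturing Inc.
Chain via Larkspur Industries Corp. → Meridian Partners LP → Cobalt Ventures LLC (R1): 35% × 34% × 55% × 46% = 3.0107% of Brightpath Manufacturing Inc.
Direct interest in Brightpath Manufacturing Inc: 4%.
Aggregating (R3): 15.6032% + 3.0107% + 4% = 22.6139%.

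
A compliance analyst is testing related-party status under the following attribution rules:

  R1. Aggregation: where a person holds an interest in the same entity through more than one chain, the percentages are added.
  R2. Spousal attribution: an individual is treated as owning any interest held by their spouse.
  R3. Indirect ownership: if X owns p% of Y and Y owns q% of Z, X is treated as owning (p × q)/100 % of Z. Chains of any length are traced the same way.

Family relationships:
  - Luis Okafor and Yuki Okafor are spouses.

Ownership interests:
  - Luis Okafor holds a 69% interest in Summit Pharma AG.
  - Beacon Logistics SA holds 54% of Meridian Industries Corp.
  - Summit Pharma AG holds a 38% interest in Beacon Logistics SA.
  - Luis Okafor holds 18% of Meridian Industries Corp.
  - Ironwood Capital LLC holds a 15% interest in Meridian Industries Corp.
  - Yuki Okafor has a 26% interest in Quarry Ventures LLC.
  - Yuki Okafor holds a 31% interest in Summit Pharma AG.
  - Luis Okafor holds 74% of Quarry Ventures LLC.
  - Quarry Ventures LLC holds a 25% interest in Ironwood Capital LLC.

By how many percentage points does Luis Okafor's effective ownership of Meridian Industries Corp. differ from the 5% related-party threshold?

37.27

By spousal attribution (R2), Luis Okafor is treated as also owning Yuki Okafor's interest in Summit Pharma AG, giving 69% + 31% = 100%.
By spousal attribution (R2), Luis Okafor is treated as also owning Yuki Okafor's interest in Quarry Ventures LLC, giving 74% + 26% = 100%.
Chain via Summit Pharma AG → Beacon Logistics SA (R3): 100% × 38% × 54% = 20.52% of Meridian Industries Corp.
Chain via Quarry Ventures LLC → Ironwood Capital LLC (R3): 100% × 25% × 15% = 3.75% of Meridian Industries Corp.
Direct interest in Meridian Industries Corp: 18%.
Aggregating (R1): 20.52% + 3.75% + 18% = 42.27%.
42.27% exceeds the 5% threshold by 37.27 percentage points.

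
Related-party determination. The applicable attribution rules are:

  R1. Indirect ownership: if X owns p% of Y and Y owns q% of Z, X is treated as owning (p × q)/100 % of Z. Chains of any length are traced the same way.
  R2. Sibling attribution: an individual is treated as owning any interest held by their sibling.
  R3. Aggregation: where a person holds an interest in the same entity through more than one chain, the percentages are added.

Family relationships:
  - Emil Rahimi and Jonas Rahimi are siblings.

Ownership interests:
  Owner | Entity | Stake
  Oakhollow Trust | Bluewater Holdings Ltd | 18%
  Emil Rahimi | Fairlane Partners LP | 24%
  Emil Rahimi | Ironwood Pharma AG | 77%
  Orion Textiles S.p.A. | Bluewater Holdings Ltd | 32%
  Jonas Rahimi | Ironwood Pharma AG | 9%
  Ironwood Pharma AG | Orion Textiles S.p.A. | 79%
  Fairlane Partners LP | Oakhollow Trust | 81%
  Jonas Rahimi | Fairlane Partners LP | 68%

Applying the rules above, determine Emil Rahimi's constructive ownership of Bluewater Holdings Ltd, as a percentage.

35.1544%

By sibling attribution (R2), Emil Rahimi is treated as also owning Jonas Rahimi's interest in Ironwood Pharma AG, giving 77% + 9% = 86%.
By sibling attribution (R2), Emil Rahimi is treated as also owning Jonas Rahimi's interest in Fairlane Partners LP, giving 24% + 68% = 92%.
Chain via Ironwood Pharma AG → Orion Textiles S.p.A. (R1): 86% × 79% × 32% = 21.7408% of Bluewater Holdings Ltd.
Chain via Fairlane Partners LP → Oakhollow Trust (R1): 92% × 81% × 18% = 13.4136% of Bluewater Holdings Ltd.
Aggregating (R3): 21.7408% + 13.4136% = 35.1544%.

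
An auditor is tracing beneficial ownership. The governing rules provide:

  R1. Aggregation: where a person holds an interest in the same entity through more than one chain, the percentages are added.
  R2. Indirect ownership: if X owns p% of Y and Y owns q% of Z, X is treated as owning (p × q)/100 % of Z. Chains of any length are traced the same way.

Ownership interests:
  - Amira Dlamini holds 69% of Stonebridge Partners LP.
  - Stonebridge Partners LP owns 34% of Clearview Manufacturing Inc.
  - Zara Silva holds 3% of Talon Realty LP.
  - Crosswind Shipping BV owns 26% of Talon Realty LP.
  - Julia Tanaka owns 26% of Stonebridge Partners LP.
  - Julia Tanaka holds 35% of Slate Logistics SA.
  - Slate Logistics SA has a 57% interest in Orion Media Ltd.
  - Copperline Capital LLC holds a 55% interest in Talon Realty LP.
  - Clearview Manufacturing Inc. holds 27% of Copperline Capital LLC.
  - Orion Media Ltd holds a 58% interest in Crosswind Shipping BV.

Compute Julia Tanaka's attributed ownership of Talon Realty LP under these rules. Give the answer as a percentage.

4.3212%

Chain via Slate Logistics SA → Orion Media Ltd → Crosswind Shipping BV (R2): 35% × 57% × 58% × 26% = 3.00846% of Talon Realty LP.
Chain via Stonebridge Partners LP → Clearview Manufacturing Inc. → Copperline Capital LLC (R2): 26% × 34% × 27% × 55% = 1.31274% of Talon Realty LP.
Aggregating (R1): 3.00846% + 1.31274% = 4.3212%.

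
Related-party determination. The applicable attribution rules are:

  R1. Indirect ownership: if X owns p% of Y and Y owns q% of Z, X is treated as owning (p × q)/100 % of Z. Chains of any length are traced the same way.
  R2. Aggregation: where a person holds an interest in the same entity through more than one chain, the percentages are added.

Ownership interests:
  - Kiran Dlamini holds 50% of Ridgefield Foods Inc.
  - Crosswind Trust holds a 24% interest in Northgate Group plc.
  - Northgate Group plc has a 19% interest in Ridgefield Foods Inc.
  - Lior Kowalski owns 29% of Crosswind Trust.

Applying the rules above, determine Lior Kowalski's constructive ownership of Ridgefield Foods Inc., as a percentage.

Chain via Crosswind Trust → Northgate Group plc (R1): 29% × 24% × 19% = 1.3224% of Ridgefield Foods Inc.

1.3224%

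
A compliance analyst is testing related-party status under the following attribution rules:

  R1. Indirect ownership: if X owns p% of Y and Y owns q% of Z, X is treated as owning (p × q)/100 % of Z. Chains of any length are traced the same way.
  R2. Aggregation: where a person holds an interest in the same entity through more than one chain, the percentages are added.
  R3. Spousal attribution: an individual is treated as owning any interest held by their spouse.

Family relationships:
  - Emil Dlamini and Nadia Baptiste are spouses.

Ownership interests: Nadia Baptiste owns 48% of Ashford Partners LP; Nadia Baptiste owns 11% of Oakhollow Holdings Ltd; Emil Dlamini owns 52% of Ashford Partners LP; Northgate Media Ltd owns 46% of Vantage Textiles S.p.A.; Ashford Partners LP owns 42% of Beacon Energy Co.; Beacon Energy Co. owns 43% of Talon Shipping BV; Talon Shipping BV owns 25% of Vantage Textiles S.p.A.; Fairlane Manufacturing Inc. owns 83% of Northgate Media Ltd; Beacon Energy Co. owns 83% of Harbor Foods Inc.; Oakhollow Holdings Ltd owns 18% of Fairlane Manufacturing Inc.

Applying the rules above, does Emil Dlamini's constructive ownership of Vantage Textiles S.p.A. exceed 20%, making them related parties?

By spousal attribution (R3), Emil Dlamini is treated as also owning Nadia Baptiste's interest in Ashford Partners LP, giving 52% + 48% = 100%.
By spousal attribution (R3), Emil Dlamini is treated as owning Nadia Baptiste's 11% interest in Oakhollow Holdings Ltd.
Chain via Ashford Partners LP → Beacon Energy Co. → Talon Shipping BV (R1): 100% × 42% × 43% × 25% = 4.515% of Vantage Textiles S.p.A.
Chain via Oakhollow Holdings Ltd → Fairlane Manufacturing Inc. → Northgate Media Ltd (R1): 11% × 18% × 83% × 46% = 0.755964% of Vantage Textiles S.p.A.
Aggregating (R2): 4.515% + 0.755964% = 5.270964%.
5.270964% does not exceed the 20% threshold, so Emil is not a related party to Vantage Textiles S.p.A.

No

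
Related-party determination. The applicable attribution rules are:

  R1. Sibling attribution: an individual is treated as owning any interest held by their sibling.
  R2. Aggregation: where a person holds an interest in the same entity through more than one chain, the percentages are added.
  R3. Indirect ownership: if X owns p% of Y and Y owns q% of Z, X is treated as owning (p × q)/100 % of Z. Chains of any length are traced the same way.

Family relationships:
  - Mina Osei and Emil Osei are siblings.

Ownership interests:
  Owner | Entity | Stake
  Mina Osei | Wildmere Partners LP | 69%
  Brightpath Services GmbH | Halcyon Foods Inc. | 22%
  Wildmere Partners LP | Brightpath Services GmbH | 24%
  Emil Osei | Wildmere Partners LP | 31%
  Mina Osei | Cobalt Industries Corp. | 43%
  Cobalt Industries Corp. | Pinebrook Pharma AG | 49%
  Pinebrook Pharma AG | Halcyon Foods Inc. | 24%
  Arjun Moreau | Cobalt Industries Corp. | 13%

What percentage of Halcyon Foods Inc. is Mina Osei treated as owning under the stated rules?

By sibling attribution (R1), Mina Osei is treated as also owning Emil Osei's interest in Wildmere Partners LP, giving 69% + 31% = 100%.
Chain via Wildmere Partners LP → Brightpath Services GmbH (R3): 100% × 24% × 22% = 5.28% of Halcyon Foods Inc.
Chain via Cobalt Industries Corp. → Pinebrook Pharma AG (R3): 43% × 49% × 24% = 5.0568% of Halcyon Foods Inc.
Aggregating (R2): 5.28% + 5.0568% = 10.3368%.

10.3368%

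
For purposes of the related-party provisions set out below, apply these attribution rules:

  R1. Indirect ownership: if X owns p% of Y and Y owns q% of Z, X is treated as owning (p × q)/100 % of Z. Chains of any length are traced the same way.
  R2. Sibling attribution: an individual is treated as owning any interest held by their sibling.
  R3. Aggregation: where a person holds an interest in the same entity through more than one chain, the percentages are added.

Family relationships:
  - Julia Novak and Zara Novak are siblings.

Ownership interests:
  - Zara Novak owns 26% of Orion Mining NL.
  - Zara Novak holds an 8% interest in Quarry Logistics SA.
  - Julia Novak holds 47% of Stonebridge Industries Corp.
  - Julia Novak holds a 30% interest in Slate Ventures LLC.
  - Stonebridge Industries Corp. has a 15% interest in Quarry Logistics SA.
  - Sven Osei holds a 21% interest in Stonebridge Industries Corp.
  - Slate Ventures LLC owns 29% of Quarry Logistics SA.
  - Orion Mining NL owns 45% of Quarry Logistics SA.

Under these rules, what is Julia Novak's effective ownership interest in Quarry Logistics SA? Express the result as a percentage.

35.45%

By sibling attribution (R2), Julia Novak is treated as owning Zara Novak's 26% interest in Orion Mining NL.
By sibling attribution (R2), Julia Novak is treated as owning Zara Novak's 8% interest in Quarry Logistics SA.
Chain via Stonebridge Industries Corp. (R1): 47% × 15% = 7.05% of Quarry Logistics SA.
Chain via Slate Ventures LLC (R1): 30% × 29% = 8.7% of Quarry Logistics SA.
Chain via Orion Mining NL (R1): 26% × 45% = 11.7% of Quarry Logistics SA.
Direct interest in Quarry Logistics SA: 8%.
Aggregating (R3): 7.05% + 8.7% + 11.7% + 8% = 35.45%.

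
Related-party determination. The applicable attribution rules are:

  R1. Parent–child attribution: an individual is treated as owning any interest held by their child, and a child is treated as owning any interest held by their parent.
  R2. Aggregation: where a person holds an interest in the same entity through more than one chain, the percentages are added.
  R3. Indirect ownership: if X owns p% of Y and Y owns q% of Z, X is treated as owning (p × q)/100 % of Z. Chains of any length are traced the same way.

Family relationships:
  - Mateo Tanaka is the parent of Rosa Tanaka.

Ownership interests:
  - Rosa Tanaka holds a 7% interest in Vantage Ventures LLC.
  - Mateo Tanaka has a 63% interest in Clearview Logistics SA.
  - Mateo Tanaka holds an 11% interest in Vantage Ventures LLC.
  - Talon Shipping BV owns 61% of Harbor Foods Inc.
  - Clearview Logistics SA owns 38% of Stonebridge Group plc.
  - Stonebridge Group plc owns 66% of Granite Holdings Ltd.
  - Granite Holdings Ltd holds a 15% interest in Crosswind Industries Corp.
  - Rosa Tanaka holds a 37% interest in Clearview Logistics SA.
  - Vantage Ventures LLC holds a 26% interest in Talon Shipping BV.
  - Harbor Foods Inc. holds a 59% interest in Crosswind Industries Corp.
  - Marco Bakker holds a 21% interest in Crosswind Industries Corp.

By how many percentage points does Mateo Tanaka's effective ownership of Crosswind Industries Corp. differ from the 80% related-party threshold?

By parent–child attribution (R1), Mateo Tanaka is treated as also owning Rosa Tanaka's interest in Vantage Ventures LLC, giving 11% + 7% = 18%.
By parent–child attribution (R1), Mateo Tanaka is treated as also owning Rosa Tanaka's interest in Clearview Logistics SA, giving 63% + 37% = 100%.
Chain via Vantage Ventures LLC → Talon Shipping BV → Harbor Foods Inc. (R3): 18% × 26% × 61% × 59% = 1.684332% of Crosswind Industries Corp.
Chain via Clearview Logistics SA → Stonebridge Group plc → Granite Holdings Ltd (R3): 100% × 38% × 66% × 15% = 3.762% of Crosswind Industries Corp.
Aggregating (R2): 1.684332% + 3.762% = 5.446332%.
5.446332% falls short of the 80% threshold by 74.553668 percentage points.

74.553668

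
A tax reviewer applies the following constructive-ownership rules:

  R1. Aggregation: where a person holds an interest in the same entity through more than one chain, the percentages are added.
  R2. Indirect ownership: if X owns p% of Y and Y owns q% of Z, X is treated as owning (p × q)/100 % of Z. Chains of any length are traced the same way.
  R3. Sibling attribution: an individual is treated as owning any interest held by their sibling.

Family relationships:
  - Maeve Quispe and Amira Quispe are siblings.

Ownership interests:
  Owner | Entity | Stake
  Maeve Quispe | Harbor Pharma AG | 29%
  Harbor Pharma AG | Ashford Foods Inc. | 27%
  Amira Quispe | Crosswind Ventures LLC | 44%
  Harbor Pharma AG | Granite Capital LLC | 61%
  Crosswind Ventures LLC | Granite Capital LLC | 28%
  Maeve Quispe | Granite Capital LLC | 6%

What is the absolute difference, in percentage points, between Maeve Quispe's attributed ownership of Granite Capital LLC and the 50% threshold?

13.99

By sibling attribution (R3), Maeve Quispe is treated as owning Amira Quispe's 44% interest in Crosswind Ventures LLC.
Chain via Harbor Pharma AG (R2): 29% × 61% = 17.69% of Granite Capital LLC.
Direct interest in Granite Capital LLC: 6%.
Chain via Crosswind Ventures LLC (R2): 44% × 28% = 12.32% of Granite Capital LLC.
Aggregating (R1): 17.69% + 6% + 12.32% = 36.01%.
36.01% falls short of the 50% threshold by 13.99 percentage points.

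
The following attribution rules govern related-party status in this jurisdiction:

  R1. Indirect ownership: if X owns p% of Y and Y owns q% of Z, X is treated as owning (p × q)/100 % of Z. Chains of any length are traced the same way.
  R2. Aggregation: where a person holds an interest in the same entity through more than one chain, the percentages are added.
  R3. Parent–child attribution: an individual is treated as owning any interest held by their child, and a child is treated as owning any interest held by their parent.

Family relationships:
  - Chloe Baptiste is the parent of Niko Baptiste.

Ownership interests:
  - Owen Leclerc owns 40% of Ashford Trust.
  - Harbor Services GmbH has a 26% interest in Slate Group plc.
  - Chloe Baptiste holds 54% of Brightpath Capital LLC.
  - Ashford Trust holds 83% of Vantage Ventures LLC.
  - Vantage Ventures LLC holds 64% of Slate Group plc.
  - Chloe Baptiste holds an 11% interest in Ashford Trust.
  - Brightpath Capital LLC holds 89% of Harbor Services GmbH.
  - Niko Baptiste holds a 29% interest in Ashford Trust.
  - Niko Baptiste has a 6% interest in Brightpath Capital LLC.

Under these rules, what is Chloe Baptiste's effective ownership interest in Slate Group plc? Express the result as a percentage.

By parent–child attribution (R3), Chloe Baptiste is treated as also owning Niko Baptiste's interest in Ashford Trust, giving 11% + 29% = 40%.
By parent–child attribution (R3), Chloe Baptiste is treated as also owning Niko Baptiste's interest in Brightpath Capital LLC, giving 54% + 6% = 60%.
Chain via Ashford Trust → Vantage Ventures LLC (R1): 40% × 83% × 64% = 21.248% of Slate Group plc.
Chain via Brightpath Capital LLC → Harbor Services GmbH (R1): 60% × 89% × 26% = 13.884% of Slate Group plc.
Aggregating (R2): 21.248% + 13.884% = 35.132%.

35.132%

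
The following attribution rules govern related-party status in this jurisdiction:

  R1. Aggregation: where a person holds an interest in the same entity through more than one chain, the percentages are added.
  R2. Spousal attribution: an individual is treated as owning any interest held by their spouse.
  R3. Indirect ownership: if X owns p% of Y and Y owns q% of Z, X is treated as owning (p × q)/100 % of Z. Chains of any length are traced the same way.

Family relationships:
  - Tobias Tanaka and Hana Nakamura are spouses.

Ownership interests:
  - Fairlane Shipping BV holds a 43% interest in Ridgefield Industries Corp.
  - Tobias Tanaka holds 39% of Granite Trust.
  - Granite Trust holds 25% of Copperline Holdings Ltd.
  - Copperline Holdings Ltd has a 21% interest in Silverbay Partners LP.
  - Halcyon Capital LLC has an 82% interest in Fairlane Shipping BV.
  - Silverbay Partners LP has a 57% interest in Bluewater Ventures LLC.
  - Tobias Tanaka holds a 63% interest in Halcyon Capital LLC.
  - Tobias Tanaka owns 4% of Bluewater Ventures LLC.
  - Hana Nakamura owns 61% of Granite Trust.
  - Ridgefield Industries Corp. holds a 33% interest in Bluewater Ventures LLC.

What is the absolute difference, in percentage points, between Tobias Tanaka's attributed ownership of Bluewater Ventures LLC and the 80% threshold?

65.676946

By spousal attribution (R2), Tobias Tanaka is treated as also owning Hana Nakamura's interest in Granite Trust, giving 39% + 61% = 100%.
Chain via Granite Trust → Copperline Holdings Ltd → Silverbay Partners LP (R3): 100% × 25% × 21% × 57% = 2.9925% of Bluewater Ventures LLC.
Chain via Halcyon Capital LLC → Fairlane Shipping BV → Ridgefield Industries Corp. (R3): 63% × 82% × 43% × 33% = 7.330554% of Bluewater Ventures LLC.
Direct interest in Bluewater Ventures LLC: 4%.
Aggregating (R1): 2.9925% + 7.330554% + 4% = 14.323054%.
14.323054% falls short of the 80% threshold by 65.676946 percentage points.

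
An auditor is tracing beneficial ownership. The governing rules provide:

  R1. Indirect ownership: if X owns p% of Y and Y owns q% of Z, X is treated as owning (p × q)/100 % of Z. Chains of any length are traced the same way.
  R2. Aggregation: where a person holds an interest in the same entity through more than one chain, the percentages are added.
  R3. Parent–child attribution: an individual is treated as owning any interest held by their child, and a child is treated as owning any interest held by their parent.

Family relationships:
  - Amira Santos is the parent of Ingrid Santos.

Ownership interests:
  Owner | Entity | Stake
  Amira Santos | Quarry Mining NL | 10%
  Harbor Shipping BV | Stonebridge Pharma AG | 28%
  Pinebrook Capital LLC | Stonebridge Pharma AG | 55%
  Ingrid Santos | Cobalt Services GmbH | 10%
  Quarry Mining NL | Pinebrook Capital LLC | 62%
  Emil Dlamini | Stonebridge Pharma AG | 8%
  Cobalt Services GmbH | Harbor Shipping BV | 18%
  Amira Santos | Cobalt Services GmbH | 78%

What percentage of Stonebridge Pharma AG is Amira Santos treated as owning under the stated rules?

7.8452%

By parent–child attribution (R3), Amira Santos is treated as also owning Ingrid Santos's interest in Cobalt Services GmbH, giving 78% + 10% = 88%.
Chain via Quarry Mining NL → Pinebrook Capital LLC (R1): 10% × 62% × 55% = 3.41% of Stonebridge Pharma AG.
Chain via Cobalt Services GmbH → Harbor Shipping BV (R1): 88% × 18% × 28% = 4.4352% of Stonebridge Pharma AG.
Aggregating (R2): 3.41% + 4.4352% = 7.8452%.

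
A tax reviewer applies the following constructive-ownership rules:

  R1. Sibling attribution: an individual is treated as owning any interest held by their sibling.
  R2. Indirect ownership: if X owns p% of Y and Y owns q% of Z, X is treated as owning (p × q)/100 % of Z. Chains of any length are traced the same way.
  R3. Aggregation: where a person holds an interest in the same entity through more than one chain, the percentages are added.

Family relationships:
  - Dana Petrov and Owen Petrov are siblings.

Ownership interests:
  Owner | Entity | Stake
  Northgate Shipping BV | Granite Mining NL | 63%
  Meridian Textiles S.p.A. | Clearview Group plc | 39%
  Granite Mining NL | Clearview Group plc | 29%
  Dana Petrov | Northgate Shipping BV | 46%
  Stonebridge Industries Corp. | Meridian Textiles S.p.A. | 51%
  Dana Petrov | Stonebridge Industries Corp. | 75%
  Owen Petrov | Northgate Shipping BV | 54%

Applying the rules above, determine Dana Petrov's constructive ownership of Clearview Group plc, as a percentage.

33.1875%

By sibling attribution (R1), Dana Petrov is treated as also owning Owen Petrov's interest in Northgate Shipping BV, giving 46% + 54% = 100%.
Chain via Northgate Shipping BV → Granite Mining NL (R2): 100% × 63% × 29% = 18.27% of Clearview Group plc.
Chain via Stonebridge Industries Corp. → Meridian Textiles S.p.A. (R2): 75% × 51% × 39% = 14.9175% of Clearview Group plc.
Aggregating (R3): 18.27% + 14.9175% = 33.1875%.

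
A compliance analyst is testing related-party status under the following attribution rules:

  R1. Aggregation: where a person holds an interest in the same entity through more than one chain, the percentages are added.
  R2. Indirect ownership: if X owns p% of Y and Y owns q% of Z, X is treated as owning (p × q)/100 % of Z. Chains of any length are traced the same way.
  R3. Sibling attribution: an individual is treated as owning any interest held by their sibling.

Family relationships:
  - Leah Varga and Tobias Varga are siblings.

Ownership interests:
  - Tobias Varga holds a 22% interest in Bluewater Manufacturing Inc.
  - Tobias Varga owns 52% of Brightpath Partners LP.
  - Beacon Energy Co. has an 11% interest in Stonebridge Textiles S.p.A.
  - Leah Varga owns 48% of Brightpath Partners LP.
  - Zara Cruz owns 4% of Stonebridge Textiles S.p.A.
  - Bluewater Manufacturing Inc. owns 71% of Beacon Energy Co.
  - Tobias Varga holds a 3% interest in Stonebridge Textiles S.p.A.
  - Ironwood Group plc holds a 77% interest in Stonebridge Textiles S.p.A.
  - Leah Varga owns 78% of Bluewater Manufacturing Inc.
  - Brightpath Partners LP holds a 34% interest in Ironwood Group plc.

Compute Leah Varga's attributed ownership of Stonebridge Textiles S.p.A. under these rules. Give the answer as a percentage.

36.99%

By sibling attribution (R3), Leah Varga is treated as also owning Tobias Varga's interest in Bluewater Manufacturing Inc, giving 78% + 22% = 100%.
By sibling attribution (R3), Leah Varga is treated as also owning Tobias Varga's interest in Brightpath Partners LP, giving 48% + 52% = 100%.
By sibling attribution (R3), Leah Varga is treated as owning Tobias Varga's 3% interest in Stonebridge Textiles S.p.A.
Chain via Bluewater Manufacturing Inc. → Beacon Energy Co. (R2): 100% × 71% × 11% = 7.81% of Stonebridge Textiles S.p.A.
Chain via Brightpath Partners LP → Ironwood Group plc (R2): 100% × 34% × 77% = 26.18% of Stonebridge Textiles S.p.A.
Direct interest in Stonebridge Textiles S.p.A: 3%.
Aggregating (R1): 7.81% + 26.18% + 3% = 36.99%.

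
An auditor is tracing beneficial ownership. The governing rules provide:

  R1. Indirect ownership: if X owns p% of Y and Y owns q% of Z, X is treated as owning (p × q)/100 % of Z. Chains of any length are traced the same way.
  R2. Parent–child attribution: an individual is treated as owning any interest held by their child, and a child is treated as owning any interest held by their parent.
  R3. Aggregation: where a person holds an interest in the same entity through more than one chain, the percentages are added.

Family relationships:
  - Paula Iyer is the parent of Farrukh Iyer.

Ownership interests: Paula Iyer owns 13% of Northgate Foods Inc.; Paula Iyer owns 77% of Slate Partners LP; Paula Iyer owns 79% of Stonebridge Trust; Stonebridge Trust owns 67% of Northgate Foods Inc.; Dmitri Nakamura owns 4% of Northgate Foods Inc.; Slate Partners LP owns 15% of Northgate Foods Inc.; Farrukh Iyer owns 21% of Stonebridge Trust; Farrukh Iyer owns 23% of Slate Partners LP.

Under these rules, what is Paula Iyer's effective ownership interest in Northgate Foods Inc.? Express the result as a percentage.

95%

By parent–child attribution (R2), Paula Iyer is treated as also owning Farrukh Iyer's interest in Slate Partners LP, giving 77% + 23% = 100%.
By parent–child attribution (R2), Paula Iyer is treated as also owning Farrukh Iyer's interest in Stonebridge Trust, giving 79% + 21% = 100%.
Chain via Slate Partners LP (R1): 100% × 15% = 15% of Northgate Foods Inc.
Chain via Stonebridge Trust (R1): 100% × 67% = 67% of Northgate Foods Inc.
Direct interest in Northgate Foods Inc: 13%.
Aggregating (R3): 15% + 67% + 13% = 95%.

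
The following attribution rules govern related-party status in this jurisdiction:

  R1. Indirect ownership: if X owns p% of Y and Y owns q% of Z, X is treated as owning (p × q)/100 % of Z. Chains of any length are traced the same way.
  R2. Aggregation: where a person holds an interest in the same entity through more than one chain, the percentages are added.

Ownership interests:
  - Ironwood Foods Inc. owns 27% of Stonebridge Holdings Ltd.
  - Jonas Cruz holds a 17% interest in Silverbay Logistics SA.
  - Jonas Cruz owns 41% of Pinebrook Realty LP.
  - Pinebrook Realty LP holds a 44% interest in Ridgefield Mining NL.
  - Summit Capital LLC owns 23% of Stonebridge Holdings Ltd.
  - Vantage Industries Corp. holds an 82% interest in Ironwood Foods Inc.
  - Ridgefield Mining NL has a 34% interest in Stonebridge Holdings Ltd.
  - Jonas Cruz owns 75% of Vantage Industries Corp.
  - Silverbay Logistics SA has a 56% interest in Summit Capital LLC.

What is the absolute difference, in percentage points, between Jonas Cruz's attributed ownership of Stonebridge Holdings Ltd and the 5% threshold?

Chain via Silverbay Logistics SA → Summit Capital LLC (R1): 17% × 56% × 23% = 2.1896% of Stonebridge Holdings Ltd.
Chain via Pinebrook Realty LP → Ridgefield Mining NL (R1): 41% × 44% × 34% = 6.1336% of Stonebridge Holdings Ltd.
Chain via Vantage Industries Corp. → Ironwood Foods Inc. (R1): 75% × 82% × 27% = 16.605% of Stonebridge Holdings Ltd.
Aggregating (R2): 2.1896% + 6.1336% + 16.605% = 24.9282%.
24.9282% exceeds the 5% threshold by 19.9282 percentage points.

19.9282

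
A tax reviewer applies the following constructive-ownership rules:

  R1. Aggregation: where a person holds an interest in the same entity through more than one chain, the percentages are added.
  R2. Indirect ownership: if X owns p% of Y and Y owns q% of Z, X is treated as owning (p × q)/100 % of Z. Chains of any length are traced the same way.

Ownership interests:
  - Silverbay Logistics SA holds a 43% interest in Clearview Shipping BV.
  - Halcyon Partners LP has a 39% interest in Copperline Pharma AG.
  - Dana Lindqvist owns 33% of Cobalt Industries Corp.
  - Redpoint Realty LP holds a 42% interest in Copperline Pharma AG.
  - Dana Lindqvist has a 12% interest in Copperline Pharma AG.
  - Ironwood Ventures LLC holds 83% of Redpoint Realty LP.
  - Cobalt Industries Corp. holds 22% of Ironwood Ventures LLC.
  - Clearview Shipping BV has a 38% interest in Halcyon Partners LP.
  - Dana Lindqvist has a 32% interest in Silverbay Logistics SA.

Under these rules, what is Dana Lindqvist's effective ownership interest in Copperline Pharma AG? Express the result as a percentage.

16.570068%

Chain via Cobalt Industries Corp. → Ironwood Ventures LLC → Redpoint Realty LP (R2): 33% × 22% × 83% × 42% = 2.530836% of Copperline Pharma AG.
Chain via Silverbay Logistics SA → Clearview Shipping BV → Halcyon Partners LP (R2): 32% × 43% × 38% × 39% = 2.039232% of Copperline Pharma AG.
Direct interest in Copperline Pharma AG: 12%.
Aggregating (R1): 2.530836% + 2.039232% + 12% = 16.570068%.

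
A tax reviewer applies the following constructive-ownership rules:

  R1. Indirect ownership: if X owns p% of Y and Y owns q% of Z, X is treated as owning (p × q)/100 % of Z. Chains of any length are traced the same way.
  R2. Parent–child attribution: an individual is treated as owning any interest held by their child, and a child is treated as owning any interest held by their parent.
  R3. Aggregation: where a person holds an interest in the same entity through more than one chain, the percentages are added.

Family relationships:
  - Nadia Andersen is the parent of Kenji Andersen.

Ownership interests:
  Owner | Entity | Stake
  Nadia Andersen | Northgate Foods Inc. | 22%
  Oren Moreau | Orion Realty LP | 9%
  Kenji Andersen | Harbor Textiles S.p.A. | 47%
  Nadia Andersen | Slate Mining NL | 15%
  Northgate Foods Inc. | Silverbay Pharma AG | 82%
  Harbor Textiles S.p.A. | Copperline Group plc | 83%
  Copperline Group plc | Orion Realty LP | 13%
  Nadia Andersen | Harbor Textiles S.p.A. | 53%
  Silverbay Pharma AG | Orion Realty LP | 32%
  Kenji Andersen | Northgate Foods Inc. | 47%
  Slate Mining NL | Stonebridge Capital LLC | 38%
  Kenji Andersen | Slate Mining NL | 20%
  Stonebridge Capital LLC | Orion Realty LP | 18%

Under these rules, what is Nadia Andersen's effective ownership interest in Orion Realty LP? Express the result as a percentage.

31.2896%

By parent–child attribution (R2), Nadia Andersen is treated as also owning Kenji Andersen's interest in Northgate Foods Inc, giving 22% + 47% = 69%.
By parent–child attribution (R2), Nadia Andersen is treated as also owning Kenji Andersen's interest in Harbor Textiles S.p.A, giving 53% + 47% = 100%.
By parent–child attribution (R2), Nadia Andersen is treated as also owning Kenji Andersen's interest in Slate Mining NL, giving 15% + 20% = 35%.
Chain via Northgate Foods Inc. → Silverbay Pharma AG (R1): 69% × 82% × 32% = 18.1056% of Orion Realty LP.
Chain via Harbor Textiles S.p.A. → Copperline Group plc (R1): 100% × 83% × 13% = 10.79% of Orion Realty LP.
Chain via Slate Mining NL → Stonebridge Capital LLC (R1): 35% × 38% × 18% = 2.394% of Orion Realty LP.
Aggregating (R3): 18.1056% + 10.79% + 2.394% = 31.2896%.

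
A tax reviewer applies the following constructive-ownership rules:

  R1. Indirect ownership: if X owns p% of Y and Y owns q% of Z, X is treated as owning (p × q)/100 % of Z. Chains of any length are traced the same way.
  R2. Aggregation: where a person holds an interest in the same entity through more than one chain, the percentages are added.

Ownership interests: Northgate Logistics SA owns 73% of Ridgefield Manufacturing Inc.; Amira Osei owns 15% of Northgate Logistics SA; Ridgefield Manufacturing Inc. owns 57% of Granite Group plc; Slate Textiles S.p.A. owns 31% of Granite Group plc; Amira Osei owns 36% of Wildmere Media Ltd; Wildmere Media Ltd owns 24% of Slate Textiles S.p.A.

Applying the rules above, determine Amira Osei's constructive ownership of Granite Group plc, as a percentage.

Chain via Wildmere Media Ltd → Slate Textiles S.p.A. (R1): 36% × 24% × 31% = 2.6784% of Granite Group plc.
Chain via Northgate Logistics SA → Ridgefield Manufacturing Inc. (R1): 15% × 73% × 57% = 6.2415% of Granite Group plc.
Aggregating (R2): 2.6784% + 6.2415% = 8.9199%.

8.9199%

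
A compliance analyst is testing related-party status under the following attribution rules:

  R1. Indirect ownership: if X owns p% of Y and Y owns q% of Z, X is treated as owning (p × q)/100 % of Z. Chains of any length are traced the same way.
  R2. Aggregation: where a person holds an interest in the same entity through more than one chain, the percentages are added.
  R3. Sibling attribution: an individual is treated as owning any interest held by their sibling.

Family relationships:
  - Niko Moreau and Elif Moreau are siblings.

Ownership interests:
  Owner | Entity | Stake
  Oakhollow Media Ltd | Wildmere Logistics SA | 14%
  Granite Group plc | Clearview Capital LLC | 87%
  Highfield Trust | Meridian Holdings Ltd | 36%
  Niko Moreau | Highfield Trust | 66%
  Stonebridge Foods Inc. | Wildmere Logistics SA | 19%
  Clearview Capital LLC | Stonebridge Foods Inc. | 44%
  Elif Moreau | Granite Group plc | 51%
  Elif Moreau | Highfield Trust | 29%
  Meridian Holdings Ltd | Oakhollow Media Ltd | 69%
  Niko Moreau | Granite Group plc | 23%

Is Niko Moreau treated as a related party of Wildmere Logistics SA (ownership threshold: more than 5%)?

Yes

By sibling attribution (R3), Niko Moreau is treated as also owning Elif Moreau's interest in Granite Group plc, giving 23% + 51% = 74%.
By sibling attribution (R3), Niko Moreau is treated as also owning Elif Moreau's interest in Highfield Trust, giving 66% + 29% = 95%.
Chain via Granite Group plc → Clearview Capital LLC → Stonebridge Foods Inc. (R1): 74% × 87% × 44% × 19% = 5.382168% of Wildmere Logistics SA.
Chain via Highfield Trust → Meridian Holdings Ltd → Oakhollow Media Ltd (R1): 95% × 36% × 69% × 14% = 3.30372% of Wildmere Logistics SA.
Aggregating (R2): 5.382168% + 3.30372% = 8.685888%.
8.685888% exceeds the 5% threshold, so Niko is a related party to Wildmere Logistics SA.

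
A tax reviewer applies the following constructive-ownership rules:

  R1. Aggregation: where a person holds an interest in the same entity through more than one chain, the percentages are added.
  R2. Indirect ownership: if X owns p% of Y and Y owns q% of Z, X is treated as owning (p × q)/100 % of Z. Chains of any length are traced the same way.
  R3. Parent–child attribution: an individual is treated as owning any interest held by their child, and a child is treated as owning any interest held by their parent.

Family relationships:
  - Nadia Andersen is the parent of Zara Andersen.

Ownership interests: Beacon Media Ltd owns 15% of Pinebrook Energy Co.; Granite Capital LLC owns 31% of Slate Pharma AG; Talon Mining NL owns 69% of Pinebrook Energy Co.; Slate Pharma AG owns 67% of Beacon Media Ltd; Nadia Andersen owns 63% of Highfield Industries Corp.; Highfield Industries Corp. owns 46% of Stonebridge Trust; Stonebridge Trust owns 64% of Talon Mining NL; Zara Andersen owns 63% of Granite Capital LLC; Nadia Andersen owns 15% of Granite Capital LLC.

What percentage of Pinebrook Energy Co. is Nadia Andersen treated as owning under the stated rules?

15.227658%

By parent–child attribution (R3), Nadia Andersen is treated as also owning Zara Andersen's interest in Granite Capital LLC, giving 15% + 63% = 78%.
Chain via Granite Capital LLC → Slate Pharma AG → Beacon Media Ltd (R2): 78% × 31% × 67% × 15% = 2.43009% of Pinebrook Energy Co.
Chain via Highfield Industries Corp. → Stonebridge Trust → Talon Mining NL (R2): 63% × 46% × 64% × 69% = 12.797568% of Pinebrook Energy Co.
Aggregating (R1): 2.43009% + 12.797568% = 15.227658%.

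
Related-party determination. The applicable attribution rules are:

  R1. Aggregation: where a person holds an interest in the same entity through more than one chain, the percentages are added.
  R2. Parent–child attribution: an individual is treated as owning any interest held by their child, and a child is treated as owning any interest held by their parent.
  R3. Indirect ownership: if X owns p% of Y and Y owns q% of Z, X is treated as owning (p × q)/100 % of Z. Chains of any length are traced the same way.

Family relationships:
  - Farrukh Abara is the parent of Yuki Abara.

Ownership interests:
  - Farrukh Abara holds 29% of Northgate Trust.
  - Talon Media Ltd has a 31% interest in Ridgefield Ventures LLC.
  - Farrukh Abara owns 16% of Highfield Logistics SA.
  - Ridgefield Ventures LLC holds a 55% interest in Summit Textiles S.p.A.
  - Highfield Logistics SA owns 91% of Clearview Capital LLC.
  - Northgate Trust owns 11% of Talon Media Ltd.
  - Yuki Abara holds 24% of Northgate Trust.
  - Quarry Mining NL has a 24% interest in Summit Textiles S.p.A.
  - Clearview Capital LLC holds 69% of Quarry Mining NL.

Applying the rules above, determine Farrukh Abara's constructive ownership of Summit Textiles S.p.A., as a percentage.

3.405151%

By parent–child attribution (R2), Farrukh Abara is treated as also owning Yuki Abara's interest in Northgate Trust, giving 29% + 24% = 53%.
Chain via Highfield Logistics SA → Clearview Capital LLC → Quarry Mining NL (R3): 16% × 91% × 69% × 24% = 2.411136% of Summit Textiles S.p.A.
Chain via Northgate Trust → Talon Media Ltd → Ridgefield Ventures LLC (R3): 53% × 11% × 31% × 55% = 0.994015% of Summit Textiles S.p.A.
Aggregating (R1): 2.411136% + 0.994015% = 3.405151%.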